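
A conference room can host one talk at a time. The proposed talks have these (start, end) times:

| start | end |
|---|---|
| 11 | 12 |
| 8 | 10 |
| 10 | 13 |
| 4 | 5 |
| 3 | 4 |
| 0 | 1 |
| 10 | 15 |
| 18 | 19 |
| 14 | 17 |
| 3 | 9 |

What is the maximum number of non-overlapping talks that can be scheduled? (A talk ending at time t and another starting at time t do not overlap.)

Sort by end time and greedily take each interval whose start is ≥ the last chosen end.
Sorted by end: (0,1)  (3,4)  (4,5)  (3,9)  (8,10)  (11,12)  (10,13)  (10,15)  (14,17)  (18,19)
take (0,1); take (3,4); take (4,5); take (8,10); take (11,12); take (14,17); take (18,19).
Selected 7 talks.

7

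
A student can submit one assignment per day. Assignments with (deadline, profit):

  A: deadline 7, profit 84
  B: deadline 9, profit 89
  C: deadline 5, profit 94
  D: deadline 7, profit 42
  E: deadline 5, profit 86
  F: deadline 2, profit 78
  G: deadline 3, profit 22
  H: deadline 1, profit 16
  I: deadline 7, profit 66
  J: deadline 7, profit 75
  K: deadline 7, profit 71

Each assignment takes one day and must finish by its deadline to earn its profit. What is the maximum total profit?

Take jobs in profit order; each goes to the latest open slot no later than its deadline.
By profit: C(d5,94), B(d9,89), E(d5,86), A(d7,84), F(d2,78), J(d7,75), K(d7,71), I(d7,66), D(d7,42), G(d3,22), H(d1,16)
C→slot 5; B→slot 9; E→slot 4; A→slot 7; F→slot 2; J→slot 6; K→slot 3; I→slot 1; D skipped; G skipped; H skipped.
Profit = 66 + 78 + 71 + 86 + 94 + 75 + 84 + 89 = 643

643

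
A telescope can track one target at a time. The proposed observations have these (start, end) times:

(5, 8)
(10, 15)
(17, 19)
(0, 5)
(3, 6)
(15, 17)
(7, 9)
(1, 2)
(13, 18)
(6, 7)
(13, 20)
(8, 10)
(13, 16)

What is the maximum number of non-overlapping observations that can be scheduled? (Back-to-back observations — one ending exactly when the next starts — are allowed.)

Sorted by end: (1,2)  (0,5)  (3,6)  (6,7)  (5,8)  (7,9)  (8,10)  (10,15)  (13,16)  (15,17)  (13,18)  (17,19)  (13,20)
take (1,2); take (3,6); take (6,7); take (7,9); skip (8,10); take (10,15); take (15,17); skip (13,18); take (17,19); skip (13,20).
Selected 7 observations.

7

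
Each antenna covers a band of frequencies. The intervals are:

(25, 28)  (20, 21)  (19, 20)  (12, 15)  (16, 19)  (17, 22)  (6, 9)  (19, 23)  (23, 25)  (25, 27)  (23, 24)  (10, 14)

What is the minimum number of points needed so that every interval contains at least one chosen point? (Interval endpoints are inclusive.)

6

Sorted: [6,9] [10,14] [12,15] [16,19] [19,20] [20,21] [17,22] [19,23] [23,24] [23,25] [25,27] [25,28]
{[6,9]} hit by 9; {[10,14],[12,15]} hit by 14; {[16,19],[19,20]} hit by 19; {[20,21],[17,22],[19,23]} hit by 21; {[23,24],[23,25]} hit by 24; {[25,27],[25,28]} hit by 27.
Points: 9, 14, 19, 21, 24, 27 (6 total).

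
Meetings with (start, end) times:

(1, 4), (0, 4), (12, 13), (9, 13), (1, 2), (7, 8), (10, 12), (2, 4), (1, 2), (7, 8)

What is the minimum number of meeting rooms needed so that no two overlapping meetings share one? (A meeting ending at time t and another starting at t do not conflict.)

Count concurrent intervals with a sweep; the peak is the room count.
starts: [0, 1, 1, 1, 2, 7, 7, 9, 10, 12]
ends:   [2, 2, 4, 4, 4, 8, 8, 12, 13, 13]
s0→1 s1→2 s1→3 s1→4  — peak 4.

4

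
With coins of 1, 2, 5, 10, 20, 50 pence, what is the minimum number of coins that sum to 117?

117 = 2×50 + 1×10 + 1×5 + 1×2
Total coins = 2 + 1 + 1 + 1 = 5

5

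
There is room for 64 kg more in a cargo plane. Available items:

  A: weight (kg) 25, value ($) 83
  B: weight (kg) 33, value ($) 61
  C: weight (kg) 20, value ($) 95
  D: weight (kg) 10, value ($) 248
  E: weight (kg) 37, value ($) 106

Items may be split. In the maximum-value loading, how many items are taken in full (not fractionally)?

3

Order: D (248/10=24.80) > C (95/20=4.75) > A (83/25=3.32) > E (106/37=2.86) > B (61/33=1.85)
Fill: take D (10 @ 248) → take C (20 @ 95) → take A (25 @ 83) → take 9/37 of E → 25.78; 64/64 used.
3 item(s) taken whole; one partial (take 9/37 of E).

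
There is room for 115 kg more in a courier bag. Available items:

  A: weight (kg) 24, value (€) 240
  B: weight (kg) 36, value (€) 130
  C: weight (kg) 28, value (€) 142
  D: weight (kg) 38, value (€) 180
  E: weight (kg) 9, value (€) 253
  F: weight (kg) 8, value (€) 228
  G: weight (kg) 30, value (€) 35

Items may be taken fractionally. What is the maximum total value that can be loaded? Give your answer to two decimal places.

Ratios (sorted): F 28.50, E 28.11, A 10.00, C 5.07, D 4.74, B 3.61, G 1.17
take F (8 @ 228); take E (9 @ 253); take A (24 @ 240); take C (28 @ 142); take D (38 @ 180); take 8/36 of B → 28.89. Capacity used 115/115.
Total value = 1071.89

1071.89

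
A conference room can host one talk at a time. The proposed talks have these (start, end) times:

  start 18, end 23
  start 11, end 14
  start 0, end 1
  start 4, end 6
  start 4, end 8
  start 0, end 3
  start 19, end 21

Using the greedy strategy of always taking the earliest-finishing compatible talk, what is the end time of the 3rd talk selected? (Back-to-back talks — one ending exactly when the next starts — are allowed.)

14

Order by finish time; keep every interval that doesn't clash with the previous kept one.
Sorted by end: (0,1)  (0,3)  (4,6)  (4,8)  (11,14)  (19,21)  (18,23)
take (0,1); skip (0,3); take (4,6); take (11,14); take (19,21).
Selected: (0,1) (4,6) (11,14) (19,21)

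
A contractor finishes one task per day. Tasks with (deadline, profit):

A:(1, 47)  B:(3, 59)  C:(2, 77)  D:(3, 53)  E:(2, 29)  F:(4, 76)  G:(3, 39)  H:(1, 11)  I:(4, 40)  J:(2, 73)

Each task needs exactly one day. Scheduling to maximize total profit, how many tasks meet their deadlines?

4

By profit: C(d2,77), F(d4,76), J(d2,73), B(d3,59), D(d3,53), A(d1,47), I(d4,40), G(d3,39), E(d2,29), H(d1,11)
C→slot 2; F→slot 4; J→slot 1; B→slot 3; D skipped; A skipped; I skipped; G skipped; E skipped; H skipped.
4 of 10 scheduled.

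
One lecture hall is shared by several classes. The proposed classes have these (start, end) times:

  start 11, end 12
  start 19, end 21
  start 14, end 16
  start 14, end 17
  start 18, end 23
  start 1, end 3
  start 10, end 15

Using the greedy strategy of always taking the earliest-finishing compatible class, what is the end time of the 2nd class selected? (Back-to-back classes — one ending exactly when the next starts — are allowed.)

12

Order by finish time; keep every interval that doesn't clash with the previous kept one.
By end time: (1,3), (11,12), (10,15), (14,16), (14,17), (19,21), (18,23).
Pick (1,3); next start ≥ 3 → (11,12); next start ≥ 12 → (14,16); next start ≥ 16 → (19,21).
Selected: (1,3) (11,12) (14,16) (19,21)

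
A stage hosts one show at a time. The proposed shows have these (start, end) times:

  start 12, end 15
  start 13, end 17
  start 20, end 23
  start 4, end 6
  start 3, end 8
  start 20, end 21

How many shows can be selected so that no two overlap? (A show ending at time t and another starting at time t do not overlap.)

Greedy by earliest finish: after sorting by end time, pick each interval compatible with the last pick.
By end time: (4,6), (3,8), (12,15), (13,17), (20,21), (20,23).
Pick (4,6); next start ≥ 6 → (12,15); next start ≥ 15 → (20,21).
Selected 3 shows.

3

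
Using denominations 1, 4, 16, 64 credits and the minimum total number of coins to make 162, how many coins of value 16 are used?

2

162 − 2×64→34 − 2×16→2 − 2×1→0
Count of 16: 2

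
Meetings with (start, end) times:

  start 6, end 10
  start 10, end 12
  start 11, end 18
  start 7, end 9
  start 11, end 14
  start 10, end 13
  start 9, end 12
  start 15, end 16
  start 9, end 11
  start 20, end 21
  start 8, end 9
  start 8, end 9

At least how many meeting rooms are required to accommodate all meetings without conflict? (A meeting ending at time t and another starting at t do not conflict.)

Count concurrent intervals with a sweep; the peak is the room count.
Events (time:±→running): 6:+→1 7:+→2 8:+→3 8:+→4 9:-→3 9:-→2 9:-→1 9:+→2 9:+→3 10:-→2 10:+→3 10:+→4 11:-→3 11:+→4 11:+→5 … peak 5.

5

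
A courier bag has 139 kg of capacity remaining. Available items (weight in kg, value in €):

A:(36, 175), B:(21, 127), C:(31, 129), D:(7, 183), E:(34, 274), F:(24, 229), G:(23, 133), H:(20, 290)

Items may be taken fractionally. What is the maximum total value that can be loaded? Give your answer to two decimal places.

1284.61

Greedy by value/weight ratio, highest first.
Order: D (183/7=26.14) > H (290/20=14.50) > F (229/24=9.54) > E (274/34=8.06) > B (127/21=6.05) > G (133/23=5.78) > A (175/36=4.86) > C (129/31=4.16)
Fill: take D (7 @ 183) → take H (20 @ 290) → take F (24 @ 229) → take E (34 @ 274) → take B (21 @ 127) → take G (23 @ 133) → take 10/36 of A → 48.61; 139/139 used.
Total value = 1284.61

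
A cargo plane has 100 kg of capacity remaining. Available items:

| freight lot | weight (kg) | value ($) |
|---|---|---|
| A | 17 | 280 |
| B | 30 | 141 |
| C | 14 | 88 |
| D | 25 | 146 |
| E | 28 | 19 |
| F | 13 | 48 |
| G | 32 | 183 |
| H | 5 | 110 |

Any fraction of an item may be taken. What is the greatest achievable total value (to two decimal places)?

Greedy by value/weight ratio, highest first.
Order: H (110/5=22.00) > A (280/17=16.47) > C (88/14=6.29) > D (146/25=5.84) > G (183/32=5.72) > B (141/30=4.70) > F (48/13=3.69) > E (19/28=0.68)
Fill: take H (5 @ 110) → take A (17 @ 280) → take C (14 @ 88) → take D (25 @ 146) → take G (32 @ 183) → take 7/30 of B → 32.90; 100/100 used.
Total value = 839.90

839.90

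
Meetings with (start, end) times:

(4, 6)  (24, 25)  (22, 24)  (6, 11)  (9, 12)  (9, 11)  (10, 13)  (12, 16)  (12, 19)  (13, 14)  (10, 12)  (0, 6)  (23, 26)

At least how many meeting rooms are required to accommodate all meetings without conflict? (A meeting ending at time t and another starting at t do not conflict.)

5

The answer is the maximum number of intervals overlapping at any instant.
starts: [0, 4, 6, 9, 9, 10, 10, 12, 12, 13, 22, 23, 24]
ends:   [6, 6, 11, 11, 12, 12, 13, 14, 16, 19, 24, 25, 26]
s0→1 s4→2 e6→1 e6→0 s6→1 s9→2 s9→3 s10→4 s10→5  — peak 5.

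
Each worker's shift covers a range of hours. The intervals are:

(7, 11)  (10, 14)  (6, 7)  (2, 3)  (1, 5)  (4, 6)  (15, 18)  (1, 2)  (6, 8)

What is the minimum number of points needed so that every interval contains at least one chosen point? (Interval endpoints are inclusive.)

Sorted: [1,2] [2,3] [1,5] [4,6] [6,7] [6,8] [7,11] [10,14] [15,18]
{[1,2],[2,3],[1,5]} hit by 2; {[4,6],[6,7],[6,8]} hit by 6; {[7,11],[10,14]} hit by 11; {[15,18]} hit by 18.
Points: 2, 6, 11, 18 (4 total).

4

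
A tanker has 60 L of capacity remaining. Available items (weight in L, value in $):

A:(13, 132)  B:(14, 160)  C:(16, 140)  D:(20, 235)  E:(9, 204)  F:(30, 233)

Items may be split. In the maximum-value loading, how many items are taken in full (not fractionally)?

Sort by value per unit weight and fill in that order.
Ratios (sorted): E 22.67, D 11.75, B 11.43, A 10.15, C 8.75, F 7.77
take E (9 @ 204); take D (20 @ 235); take B (14 @ 160); take A (13 @ 132); take 4/16 of C → 35.00. Capacity used 60/60.
4 item(s) taken whole; one partial (take 4/16 of C).

4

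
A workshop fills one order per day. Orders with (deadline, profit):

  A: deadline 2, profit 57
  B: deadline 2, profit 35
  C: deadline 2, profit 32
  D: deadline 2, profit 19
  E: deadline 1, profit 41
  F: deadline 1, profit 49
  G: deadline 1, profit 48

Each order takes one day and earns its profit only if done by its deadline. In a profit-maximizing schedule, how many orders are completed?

2

Take jobs in profit order; each goes to the latest open slot no later than its deadline.
By profit: A(d2,57), F(d1,49), G(d1,48), E(d1,41), B(d2,35), C(d2,32), D(d2,19)
A→slot 2; F→slot 1; G skipped; E skipped; B skipped; C skipped; D skipped.
2 of 7 scheduled.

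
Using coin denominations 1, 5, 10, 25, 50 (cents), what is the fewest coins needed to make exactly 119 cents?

Greedy: take as many of the largest coin as possible, then repeat with the remainder.
119 = 2×50 + 1×10 + 1×5 + 4×1
Total coins = 2 + 1 + 1 + 4 = 8

8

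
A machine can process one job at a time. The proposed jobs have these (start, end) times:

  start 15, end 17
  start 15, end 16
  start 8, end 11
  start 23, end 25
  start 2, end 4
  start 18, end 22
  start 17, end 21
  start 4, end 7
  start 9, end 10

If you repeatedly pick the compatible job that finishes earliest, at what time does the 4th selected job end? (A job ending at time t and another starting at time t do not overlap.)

16

Order by finish time; keep every interval that doesn't clash with the previous kept one.
Sorted by end: (2,4)  (4,7)  (9,10)  (8,11)  (15,16)  (15,17)  (17,21)  (18,22)  (23,25)
take (2,4); take (4,7); take (9,10); take (15,16); take (17,21); take (23,25).
Selected: (2,4) (4,7) (9,10) (15,16) (17,21) (23,25)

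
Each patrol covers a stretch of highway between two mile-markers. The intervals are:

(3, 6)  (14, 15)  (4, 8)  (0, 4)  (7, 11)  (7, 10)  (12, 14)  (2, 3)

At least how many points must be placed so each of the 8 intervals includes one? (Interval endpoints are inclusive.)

Sort by right endpoint; whenever an interval is uncovered, place a point at its right end.
By right end: [2,3]  [0,4]  [3,6]  [4,8]  [7,10]  [7,11]  [12,14]  [14,15]
[2,3] uncovered → point at 3; [4,8] uncovered → point at 8; [12,14] uncovered → point at 14.
Points: 3, 8, 14 (3 total).

3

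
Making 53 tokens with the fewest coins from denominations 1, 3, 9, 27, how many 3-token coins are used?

53 − 1×27→26 − 2×9→8 − 2×3→2 − 2×1→0
Count of 3: 2

2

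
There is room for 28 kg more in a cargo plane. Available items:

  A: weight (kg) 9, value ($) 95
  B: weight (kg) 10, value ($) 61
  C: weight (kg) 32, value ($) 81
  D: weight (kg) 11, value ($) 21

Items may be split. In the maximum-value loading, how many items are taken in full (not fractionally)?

Sort by value per unit weight and fill in that order.
Order: A (95/9=10.56) > B (61/10=6.10) > C (81/32=2.53) > D (21/11=1.91)
Fill: take A (9 @ 95) → take B (10 @ 61) → take 9/32 of C → 22.78; 28/28 used.
2 item(s) taken whole; one partial (take 9/32 of C).

2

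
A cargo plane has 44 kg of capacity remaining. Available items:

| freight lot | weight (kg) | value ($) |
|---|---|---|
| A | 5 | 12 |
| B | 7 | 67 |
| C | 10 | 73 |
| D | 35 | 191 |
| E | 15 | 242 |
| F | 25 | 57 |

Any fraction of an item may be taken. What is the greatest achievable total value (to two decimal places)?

Greedy by value/weight ratio, highest first.
Ratios (sorted): E 16.13, B 9.57, C 7.30, D 5.46, A 2.40, F 2.28
take E (15 @ 242); take B (7 @ 67); take C (10 @ 73); take 12/35 of D → 65.49. Capacity used 44/44.
Total value = 447.49

447.49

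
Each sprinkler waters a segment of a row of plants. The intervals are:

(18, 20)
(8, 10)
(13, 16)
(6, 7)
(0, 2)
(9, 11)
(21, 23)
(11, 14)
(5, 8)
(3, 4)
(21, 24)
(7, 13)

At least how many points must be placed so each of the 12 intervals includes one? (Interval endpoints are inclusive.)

By right end: [0,2]  [3,4]  [6,7]  [5,8]  [8,10]  [9,11]  [7,13]  [11,14]  [13,16]  [18,20]  [21,23]  [21,24]
[0,2] uncovered → point at 2; [3,4] uncovered → point at 4; [6,7] uncovered → point at 7; [8,10] uncovered → point at 10; [11,14] uncovered → point at 14; [18,20] uncovered → point at 20; [21,23] uncovered → point at 23.
Points: 2, 4, 7, 10, 14, 20, 23 (7 total).

7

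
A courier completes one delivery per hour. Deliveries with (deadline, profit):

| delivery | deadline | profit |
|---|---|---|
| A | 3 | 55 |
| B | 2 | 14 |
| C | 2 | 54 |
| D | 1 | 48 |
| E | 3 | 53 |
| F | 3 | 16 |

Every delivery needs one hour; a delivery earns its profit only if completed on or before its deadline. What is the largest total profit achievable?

162

By profit: A(d3,55), C(d2,54), E(d3,53), D(d1,48), F(d3,16), B(d2,14)
A→slot 3; C→slot 2; E→slot 1; D skipped; F skipped; B skipped.
Profit = 53 + 54 + 55 = 162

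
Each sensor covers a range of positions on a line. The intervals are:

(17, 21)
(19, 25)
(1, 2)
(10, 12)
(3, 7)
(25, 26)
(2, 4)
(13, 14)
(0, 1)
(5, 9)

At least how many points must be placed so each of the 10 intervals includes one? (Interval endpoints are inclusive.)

7

By right end: [0,1]  [1,2]  [2,4]  [3,7]  [5,9]  [10,12]  [13,14]  [17,21]  [19,25]  [25,26]
[0,1] uncovered → point at 1; [2,4] uncovered → point at 4; [5,9] uncovered → point at 9; [10,12] uncovered → point at 12; [13,14] uncovered → point at 14; [17,21] uncovered → point at 21; [25,26] uncovered → point at 26.
Points: 1, 4, 9, 12, 14, 21, 26 (7 total).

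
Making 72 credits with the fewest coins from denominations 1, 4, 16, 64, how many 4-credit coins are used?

Greedy: take as many of the largest coin as possible, then repeat with the remainder.
72 − 1×64→8 − 2×4→0
Count of 4: 2

2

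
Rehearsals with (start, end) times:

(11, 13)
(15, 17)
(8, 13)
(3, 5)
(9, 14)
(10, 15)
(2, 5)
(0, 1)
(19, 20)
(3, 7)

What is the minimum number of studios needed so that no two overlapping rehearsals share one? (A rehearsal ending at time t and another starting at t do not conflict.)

4

The answer is the maximum number of intervals overlapping at any instant.
starts: [0, 2, 3, 3, 8, 9, 10, 11, 15, 19]
ends:   [1, 5, 5, 7, 13, 13, 14, 15, 17, 20]
s0→1 e1→0 s2→1 s3→2 s3→3 e5→2 e5→1 e7→0 s8→1 s9→2 s10→3 s11→4  — peak 4.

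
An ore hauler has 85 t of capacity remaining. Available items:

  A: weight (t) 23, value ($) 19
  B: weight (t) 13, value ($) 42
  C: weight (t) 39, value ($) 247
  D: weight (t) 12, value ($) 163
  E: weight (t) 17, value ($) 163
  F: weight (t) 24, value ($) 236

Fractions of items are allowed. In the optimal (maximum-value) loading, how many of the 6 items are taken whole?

3

Greedy by value/weight ratio, highest first.
Order: D (163/12=13.58) > F (236/24=9.83) > E (163/17=9.59) > C (247/39=6.33) > B (42/13=3.23) > A (19/23=0.83)
Fill: take D (12 @ 163) → take F (24 @ 236) → take E (17 @ 163) → take 32/39 of C → 202.67; 85/85 used.
3 item(s) taken whole; one partial (take 32/39 of C).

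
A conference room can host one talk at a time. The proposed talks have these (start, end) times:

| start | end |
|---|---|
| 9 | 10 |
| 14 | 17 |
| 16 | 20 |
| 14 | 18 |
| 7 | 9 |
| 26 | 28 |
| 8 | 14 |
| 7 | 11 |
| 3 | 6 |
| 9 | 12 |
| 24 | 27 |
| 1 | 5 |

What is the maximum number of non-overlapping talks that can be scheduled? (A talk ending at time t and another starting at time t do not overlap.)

Sort by end time and greedily take each interval whose start is ≥ the last chosen end.
Sorted by end: (1,5)  (3,6)  (7,9)  (9,10)  (7,11)  (9,12)  (8,14)  (14,17)  (14,18)  (16,20)  (24,27)  (26,28)
take (1,5); take (7,9); take (9,10); skip (7,11); take (14,17); take (24,27).
Selected 5 talks.

5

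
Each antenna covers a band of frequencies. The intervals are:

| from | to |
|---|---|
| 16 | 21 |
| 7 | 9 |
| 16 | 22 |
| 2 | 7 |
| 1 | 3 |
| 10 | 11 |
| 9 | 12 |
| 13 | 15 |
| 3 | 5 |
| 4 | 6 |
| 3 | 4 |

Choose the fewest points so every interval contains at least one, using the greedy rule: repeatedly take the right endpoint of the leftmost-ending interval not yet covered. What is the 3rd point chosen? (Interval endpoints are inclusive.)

Sort by right endpoint; whenever an interval is uncovered, place a point at its right end.
By right end: [1,3]  [3,4]  [3,5]  [4,6]  [2,7]  [7,9]  [10,11]  [9,12]  [13,15]  [16,21]  [16,22]
[1,3] uncovered → point at 3; [4,6] uncovered → point at 6; [7,9] uncovered → point at 9; [10,11] uncovered → point at 11; [13,15] uncovered → point at 15; [16,21] uncovered → point at 21.
Points: 3, 6, 9, 11, 15, 21 (6 total).

9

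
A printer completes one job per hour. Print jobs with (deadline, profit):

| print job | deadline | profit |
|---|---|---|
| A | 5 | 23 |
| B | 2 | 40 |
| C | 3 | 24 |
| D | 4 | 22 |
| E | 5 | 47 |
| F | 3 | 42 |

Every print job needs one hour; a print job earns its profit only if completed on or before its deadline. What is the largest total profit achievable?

176

By profit: E(d5,47), F(d3,42), B(d2,40), C(d3,24), A(d5,23), D(d4,22)
E→slot 5; F→slot 3; B→slot 2; C→slot 1; A→slot 4; D skipped.
Profit = 24 + 40 + 42 + 23 + 47 = 176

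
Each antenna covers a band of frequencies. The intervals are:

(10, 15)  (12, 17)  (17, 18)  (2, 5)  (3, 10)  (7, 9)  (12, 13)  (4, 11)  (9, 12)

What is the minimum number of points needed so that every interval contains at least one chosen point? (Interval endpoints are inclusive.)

Sort by right endpoint; whenever an interval is uncovered, place a point at its right end.
Sorted: [2,5] [7,9] [3,10] [4,11] [9,12] [12,13] [10,15] [12,17] [17,18]
{[2,5]} hit by 5; {[7,9],[3,10],[4,11],[9,12]} hit by 9; {[12,13],[10,15],[12,17]} hit by 13; {[17,18]} hit by 18.
Points: 5, 9, 13, 18 (4 total).

4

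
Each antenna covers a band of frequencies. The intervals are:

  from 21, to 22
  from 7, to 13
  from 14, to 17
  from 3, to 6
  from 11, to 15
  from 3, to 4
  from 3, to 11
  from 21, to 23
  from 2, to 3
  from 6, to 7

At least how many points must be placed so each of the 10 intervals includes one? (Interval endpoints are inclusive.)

4

Sorted: [2,3] [3,4] [3,6] [6,7] [3,11] [7,13] [11,15] [14,17] [21,22] [21,23]
{[2,3],[3,4],[3,6]} hit by 3; {[6,7],[3,11],[7,13]} hit by 7; {[11,15],[14,17]} hit by 15; {[21,22],[21,23]} hit by 22.
Points: 3, 7, 15, 22 (4 total).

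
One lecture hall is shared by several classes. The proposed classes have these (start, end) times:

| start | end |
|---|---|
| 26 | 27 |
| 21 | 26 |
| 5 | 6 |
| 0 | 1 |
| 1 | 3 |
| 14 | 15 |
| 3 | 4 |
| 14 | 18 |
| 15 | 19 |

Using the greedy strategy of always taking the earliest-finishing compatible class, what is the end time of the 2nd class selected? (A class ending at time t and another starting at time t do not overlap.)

By end time: (0,1), (1,3), (3,4), (5,6), (14,15), (14,18), (15,19), (21,26), (26,27).
Pick (0,1); next start ≥ 1 → (1,3); next start ≥ 3 → (3,4); next start ≥ 4 → (5,6); next start ≥ 6 → (14,15); next start ≥ 15 → (15,19); next start ≥ 19 → (21,26); next start ≥ 26 → (26,27).
Selected: (0,1) (1,3) (3,4) (5,6) (14,15) (15,19) (21,26) (26,27)

3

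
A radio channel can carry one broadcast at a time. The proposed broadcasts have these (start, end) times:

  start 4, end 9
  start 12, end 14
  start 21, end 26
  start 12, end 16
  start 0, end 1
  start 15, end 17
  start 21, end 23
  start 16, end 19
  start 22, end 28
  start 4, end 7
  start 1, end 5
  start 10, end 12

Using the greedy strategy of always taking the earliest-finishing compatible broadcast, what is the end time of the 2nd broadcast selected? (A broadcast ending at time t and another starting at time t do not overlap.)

Order by finish time; keep every interval that doesn't clash with the previous kept one.
Sorted by end: (0,1)  (1,5)  (4,7)  (4,9)  (10,12)  (12,14)  (12,16)  (15,17)  (16,19)  (21,23)  (21,26)  (22,28)
take (0,1); take (1,5); take (10,12); take (12,14); take (15,17); take (21,23).
Selected: (0,1) (1,5) (10,12) (12,14) (15,17) (21,23)

5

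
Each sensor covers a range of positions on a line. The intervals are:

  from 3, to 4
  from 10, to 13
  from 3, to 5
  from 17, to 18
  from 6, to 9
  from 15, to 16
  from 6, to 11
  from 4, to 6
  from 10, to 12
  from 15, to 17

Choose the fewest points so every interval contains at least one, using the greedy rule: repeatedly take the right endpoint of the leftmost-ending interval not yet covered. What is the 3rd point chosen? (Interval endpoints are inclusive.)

12

By right end: [3,4]  [3,5]  [4,6]  [6,9]  [6,11]  [10,12]  [10,13]  [15,16]  [15,17]  [17,18]
[3,4] uncovered → point at 4; [6,9] uncovered → point at 9; [10,12] uncovered → point at 12; [15,16] uncovered → point at 16; [17,18] uncovered → point at 18.
Points: 4, 9, 12, 16, 18 (5 total).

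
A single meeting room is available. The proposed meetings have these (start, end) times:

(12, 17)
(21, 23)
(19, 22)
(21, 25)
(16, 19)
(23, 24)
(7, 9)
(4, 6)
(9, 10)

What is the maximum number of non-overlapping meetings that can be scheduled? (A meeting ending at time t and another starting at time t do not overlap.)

6

By end time: (4,6), (7,9), (9,10), (12,17), (16,19), (19,22), (21,23), (23,24), (21,25).
Pick (4,6); next start ≥ 6 → (7,9); next start ≥ 9 → (9,10); next start ≥ 10 → (12,17); next start ≥ 17 → (19,22); next start ≥ 22 → (23,24).
Selected 6 meetings.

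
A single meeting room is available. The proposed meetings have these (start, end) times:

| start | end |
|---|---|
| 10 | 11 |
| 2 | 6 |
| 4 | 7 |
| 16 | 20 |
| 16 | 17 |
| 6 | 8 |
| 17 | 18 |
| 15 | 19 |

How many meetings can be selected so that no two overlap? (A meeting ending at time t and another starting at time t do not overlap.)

Sorted by end: (2,6)  (4,7)  (6,8)  (10,11)  (16,17)  (17,18)  (15,19)  (16,20)
take (2,6); take (6,8); take (10,11); take (16,17); take (17,18).
Selected 5 meetings.

5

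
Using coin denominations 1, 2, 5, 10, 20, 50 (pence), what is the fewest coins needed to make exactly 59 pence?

59 − 1×50→9 − 1×5→4 − 2×2→0
Total coins = 1 + 1 + 2 = 4

4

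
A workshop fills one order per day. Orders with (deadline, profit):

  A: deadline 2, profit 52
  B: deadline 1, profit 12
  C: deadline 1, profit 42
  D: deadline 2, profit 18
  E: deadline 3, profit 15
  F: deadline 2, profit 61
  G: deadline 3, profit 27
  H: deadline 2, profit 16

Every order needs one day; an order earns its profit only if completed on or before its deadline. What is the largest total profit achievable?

Profit order: F=61 A=52 C=42 G=27 D=18 H=16 E=15 B=12
Assign: F→slot 2, A→slot 1, C skipped, G→slot 3, D skipped, H skipped, E skipped, B skipped.
Slots: [1:A] [2:F] [3:G]
Profit = 52 + 61 + 27 = 140

140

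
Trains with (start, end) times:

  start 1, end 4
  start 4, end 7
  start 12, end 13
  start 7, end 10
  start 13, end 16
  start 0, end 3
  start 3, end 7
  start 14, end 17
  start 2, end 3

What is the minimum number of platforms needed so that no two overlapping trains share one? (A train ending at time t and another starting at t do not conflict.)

3

The answer is the maximum number of intervals overlapping at any instant.
Events (time:±→running): 0:+→1 1:+→2 2:+→3 … peak 3.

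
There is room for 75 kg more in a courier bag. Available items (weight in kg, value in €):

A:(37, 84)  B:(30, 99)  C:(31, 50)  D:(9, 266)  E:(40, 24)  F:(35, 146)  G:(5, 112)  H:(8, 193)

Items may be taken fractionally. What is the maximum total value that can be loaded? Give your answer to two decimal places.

776.40

Greedy by value/weight ratio, highest first.
Ratios (sorted): D 29.56, H 24.12, G 22.40, F 4.17, B 3.30, A 2.27, C 1.61, E 0.60
take D (9 @ 266); take H (8 @ 193); take G (5 @ 112); take F (35 @ 146); take 18/30 of B → 59.40. Capacity used 75/75.
Total value = 776.40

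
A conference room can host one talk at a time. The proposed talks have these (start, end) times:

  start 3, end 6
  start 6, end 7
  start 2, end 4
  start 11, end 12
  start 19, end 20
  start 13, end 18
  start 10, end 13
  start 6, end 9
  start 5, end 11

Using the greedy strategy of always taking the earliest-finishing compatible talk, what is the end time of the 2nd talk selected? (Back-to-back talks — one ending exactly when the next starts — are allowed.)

7

By end time: (2,4), (3,6), (6,7), (6,9), (5,11), (11,12), (10,13), (13,18), (19,20).
Pick (2,4); next start ≥ 4 → (6,7); next start ≥ 7 → (11,12); next start ≥ 12 → (13,18); next start ≥ 18 → (19,20).
Selected: (2,4) (6,7) (11,12) (13,18) (19,20)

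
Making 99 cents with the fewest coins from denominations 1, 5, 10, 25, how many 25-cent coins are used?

3

99 − 3×25→24 − 2×10→4 − 4×1→0
Count of 25: 3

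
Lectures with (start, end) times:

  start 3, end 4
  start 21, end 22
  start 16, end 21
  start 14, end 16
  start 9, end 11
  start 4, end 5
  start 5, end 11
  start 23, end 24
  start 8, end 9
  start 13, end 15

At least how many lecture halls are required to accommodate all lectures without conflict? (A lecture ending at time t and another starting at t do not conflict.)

2

The answer is the maximum number of intervals overlapping at any instant.
starts: [3, 4, 5, 8, 9, 13, 14, 16, 21, 23]
ends:   [4, 5, 9, 11, 11, 15, 16, 21, 22, 24]
s3→1 e4→0 s4→1 e5→0 s5→1 s8→2  — peak 2.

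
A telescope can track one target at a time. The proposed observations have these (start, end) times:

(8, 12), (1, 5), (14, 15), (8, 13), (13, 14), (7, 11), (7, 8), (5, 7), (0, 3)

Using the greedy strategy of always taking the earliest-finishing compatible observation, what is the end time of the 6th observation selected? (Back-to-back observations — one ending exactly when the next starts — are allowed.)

By end time: (0,3), (1,5), (5,7), (7,8), (7,11), (8,12), (8,13), (13,14), (14,15).
Pick (0,3); next start ≥ 3 → (5,7); next start ≥ 7 → (7,8); next start ≥ 8 → (8,12); next start ≥ 12 → (13,14); next start ≥ 14 → (14,15).
Selected: (0,3) (5,7) (7,8) (8,12) (13,14) (14,15)

15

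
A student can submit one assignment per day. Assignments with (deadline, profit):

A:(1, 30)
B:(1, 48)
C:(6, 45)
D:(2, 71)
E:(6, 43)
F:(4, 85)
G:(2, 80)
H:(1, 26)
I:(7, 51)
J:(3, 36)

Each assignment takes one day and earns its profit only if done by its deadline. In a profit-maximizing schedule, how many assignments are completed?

Take jobs in profit order; each goes to the latest open slot no later than its deadline.
By profit: F(d4,85), G(d2,80), D(d2,71), I(d7,51), B(d1,48), C(d6,45), E(d6,43), J(d3,36), A(d1,30), H(d1,26)
F→slot 4; G→slot 2; D→slot 1; I→slot 7; B skipped; C→slot 6; E→slot 5; J→slot 3; A skipped; H skipped.
7 of 10 scheduled.

7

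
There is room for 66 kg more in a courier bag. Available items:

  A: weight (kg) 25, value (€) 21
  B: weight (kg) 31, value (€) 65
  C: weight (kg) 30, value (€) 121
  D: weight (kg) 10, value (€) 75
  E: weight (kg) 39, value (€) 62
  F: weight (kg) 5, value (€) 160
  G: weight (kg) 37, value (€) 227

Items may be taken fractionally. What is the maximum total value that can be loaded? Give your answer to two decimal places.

518.47

Order: F (160/5=32.00) > D (75/10=7.50) > G (227/37=6.14) > C (121/30=4.03) > B (65/31=2.10) > E (62/39=1.59) > A (21/25=0.84)
Fill: take F (5 @ 160) → take D (10 @ 75) → take G (37 @ 227) → take 14/30 of C → 56.47; 66/66 used.
Total value = 518.47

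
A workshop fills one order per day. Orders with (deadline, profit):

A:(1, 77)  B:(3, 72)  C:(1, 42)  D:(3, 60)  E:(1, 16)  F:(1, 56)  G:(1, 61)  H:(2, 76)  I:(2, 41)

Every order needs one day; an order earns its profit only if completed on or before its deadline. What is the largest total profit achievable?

By profit: A(d1,77), H(d2,76), B(d3,72), G(d1,61), D(d3,60), F(d1,56), C(d1,42), I(d2,41), E(d1,16)
A→slot 1; H→slot 2; B→slot 3; G skipped; D skipped; F skipped; C skipped; I skipped; E skipped.
Profit = 77 + 76 + 72 = 225

225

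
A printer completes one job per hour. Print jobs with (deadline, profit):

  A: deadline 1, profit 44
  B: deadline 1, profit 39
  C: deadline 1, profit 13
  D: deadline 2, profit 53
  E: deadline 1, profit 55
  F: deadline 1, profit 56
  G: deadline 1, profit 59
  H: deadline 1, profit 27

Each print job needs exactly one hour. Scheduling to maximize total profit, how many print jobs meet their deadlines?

By profit: G(d1,59), F(d1,56), E(d1,55), D(d2,53), A(d1,44), B(d1,39), H(d1,27), C(d1,13)
G→slot 1; F skipped; E skipped; D→slot 2; A skipped; B skipped; H skipped; C skipped.
2 of 8 scheduled.

2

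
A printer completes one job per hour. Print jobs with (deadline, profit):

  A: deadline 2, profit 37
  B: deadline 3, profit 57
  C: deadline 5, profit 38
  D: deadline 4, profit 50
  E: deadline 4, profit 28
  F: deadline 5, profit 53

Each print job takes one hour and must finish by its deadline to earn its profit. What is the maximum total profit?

235

By profit: B(d3,57), F(d5,53), D(d4,50), C(d5,38), A(d2,37), E(d4,28)
B→slot 3; F→slot 5; D→slot 4; C→slot 2; A→slot 1; E skipped.
Profit = 37 + 38 + 57 + 50 + 53 = 235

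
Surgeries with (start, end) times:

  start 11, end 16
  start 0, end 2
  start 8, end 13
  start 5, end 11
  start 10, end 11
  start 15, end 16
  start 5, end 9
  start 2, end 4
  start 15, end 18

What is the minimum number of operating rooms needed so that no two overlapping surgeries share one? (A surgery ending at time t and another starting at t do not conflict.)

3

starts: [0, 2, 5, 5, 8, 10, 11, 15, 15]
ends:   [2, 4, 9, 11, 11, 13, 16, 16, 18]
s0→1 e2→0 s2→1 e4→0 s5→1 s5→2 s8→3  — peak 3.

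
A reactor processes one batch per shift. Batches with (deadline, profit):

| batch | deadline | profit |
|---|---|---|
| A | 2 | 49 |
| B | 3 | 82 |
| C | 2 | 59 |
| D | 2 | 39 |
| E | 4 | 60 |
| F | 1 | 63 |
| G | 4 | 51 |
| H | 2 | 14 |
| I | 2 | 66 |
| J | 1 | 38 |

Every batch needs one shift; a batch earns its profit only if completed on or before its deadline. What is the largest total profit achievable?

271

Take jobs in profit order; each goes to the latest open slot no later than its deadline.
Profit order: B=82 I=66 F=63 E=60 C=59 G=51 A=49 D=39 J=38 H=14
Assign: B→slot 3, I→slot 2, F→slot 1, E→slot 4, C skipped, G skipped, A skipped, D skipped, J skipped, H skipped.
Slots: [1:F] [2:I] [3:B] [4:E]
Profit = 63 + 66 + 82 + 60 = 271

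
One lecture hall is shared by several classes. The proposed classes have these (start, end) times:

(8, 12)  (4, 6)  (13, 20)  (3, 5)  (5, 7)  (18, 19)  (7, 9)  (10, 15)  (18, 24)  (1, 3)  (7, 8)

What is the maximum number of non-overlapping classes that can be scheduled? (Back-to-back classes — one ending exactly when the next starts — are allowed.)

6

By end time: (1,3), (3,5), (4,6), (5,7), (7,8), (7,9), (8,12), (10,15), (18,19), (13,20), (18,24).
Pick (1,3); next start ≥ 3 → (3,5); next start ≥ 5 → (5,7); next start ≥ 7 → (7,8); next start ≥ 8 → (8,12); next start ≥ 12 → (18,19).
Selected 6 classes.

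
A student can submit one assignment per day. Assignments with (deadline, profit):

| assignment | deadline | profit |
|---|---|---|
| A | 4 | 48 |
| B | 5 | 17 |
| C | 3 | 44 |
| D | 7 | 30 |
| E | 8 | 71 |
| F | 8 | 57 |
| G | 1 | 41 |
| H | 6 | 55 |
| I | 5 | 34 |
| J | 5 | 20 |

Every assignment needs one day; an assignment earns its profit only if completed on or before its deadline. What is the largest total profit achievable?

Profit order: E=71 F=57 H=55 A=48 C=44 G=41 I=34 D=30 J=20 B=17
Assign: E→slot 8, F→slot 7, H→slot 6, A→slot 4, C→slot 3, G→slot 1, I→slot 5, D→slot 2, J skipped, B skipped.
Slots: [1:G] [2:D] [3:C] [4:A] [5:I] [6:H] [7:F] [8:E]
Profit = 41 + 30 + 44 + 48 + 34 + 55 + 57 + 71 = 380

380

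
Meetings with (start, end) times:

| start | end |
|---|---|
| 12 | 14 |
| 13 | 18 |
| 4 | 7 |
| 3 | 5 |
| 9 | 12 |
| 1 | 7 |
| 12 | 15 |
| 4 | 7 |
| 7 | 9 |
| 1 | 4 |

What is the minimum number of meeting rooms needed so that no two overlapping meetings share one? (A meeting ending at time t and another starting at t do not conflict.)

Events (time:±→running): 1:+→1 1:+→2 3:+→3 4:-→2 4:+→3 4:+→4 … peak 4.

4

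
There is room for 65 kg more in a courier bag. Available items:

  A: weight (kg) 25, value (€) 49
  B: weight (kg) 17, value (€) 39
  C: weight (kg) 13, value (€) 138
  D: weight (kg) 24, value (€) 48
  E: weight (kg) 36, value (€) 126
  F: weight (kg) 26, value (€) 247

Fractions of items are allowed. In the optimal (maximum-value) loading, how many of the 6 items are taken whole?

2

Ratios (sorted): C 10.62, F 9.50, E 3.50, B 2.29, D 2.00, A 1.96
take C (13 @ 138); take F (26 @ 247); take 26/36 of E → 91.00. Capacity used 65/65.
2 item(s) taken whole; one partial (take 26/36 of E).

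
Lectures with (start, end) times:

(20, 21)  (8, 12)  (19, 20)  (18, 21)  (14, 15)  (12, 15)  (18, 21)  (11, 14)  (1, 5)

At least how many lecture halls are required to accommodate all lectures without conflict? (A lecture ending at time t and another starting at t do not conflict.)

3

Count concurrent intervals with a sweep; the peak is the room count.
starts: [1, 8, 11, 12, 14, 18, 18, 19, 20]
ends:   [5, 12, 14, 15, 15, 20, 21, 21, 21]
s1→1 e5→0 s8→1 s11→2 e12→1 s12→2 e14→1 s14→2 e15→1 e15→0 s18→1 s18→2 s19→3  — peak 3.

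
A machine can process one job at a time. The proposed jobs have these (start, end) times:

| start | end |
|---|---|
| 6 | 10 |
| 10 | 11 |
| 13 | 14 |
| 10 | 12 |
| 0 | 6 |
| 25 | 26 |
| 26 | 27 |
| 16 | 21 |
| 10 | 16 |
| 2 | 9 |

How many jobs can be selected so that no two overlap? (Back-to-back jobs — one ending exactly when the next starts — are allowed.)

7

Sort by end time and greedily take each interval whose start is ≥ the last chosen end.
By end time: (0,6), (2,9), (6,10), (10,11), (10,12), (13,14), (10,16), (16,21), (25,26), (26,27).
Pick (0,6); next start ≥ 6 → (6,10); next start ≥ 10 → (10,11); next start ≥ 11 → (13,14); next start ≥ 14 → (16,21); next start ≥ 21 → (25,26); next start ≥ 26 → (26,27).
Selected 7 jobs.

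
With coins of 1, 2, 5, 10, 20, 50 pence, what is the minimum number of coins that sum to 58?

58 − 1×50→8 − 1×5→3 − 1×2→1 − 1×1→0
Total coins = 1 + 1 + 1 + 1 = 4

4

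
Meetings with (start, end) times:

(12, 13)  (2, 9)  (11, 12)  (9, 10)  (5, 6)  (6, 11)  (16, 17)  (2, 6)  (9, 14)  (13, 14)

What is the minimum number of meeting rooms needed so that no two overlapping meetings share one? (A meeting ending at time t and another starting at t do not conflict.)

Count concurrent intervals with a sweep; the peak is the room count.
starts: [2, 2, 5, 6, 9, 9, 11, 12, 13, 16]
ends:   [6, 6, 9, 10, 11, 12, 13, 14, 14, 17]
s2→1 s2→2 s5→3  — peak 3.

3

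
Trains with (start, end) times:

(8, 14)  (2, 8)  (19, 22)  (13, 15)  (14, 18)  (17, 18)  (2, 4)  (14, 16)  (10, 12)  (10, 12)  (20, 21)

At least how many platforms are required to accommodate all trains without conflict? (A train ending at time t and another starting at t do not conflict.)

The answer is the maximum number of intervals overlapping at any instant.
Events (time:±→running): 2:+→1 2:+→2 4:-→1 8:-→0 8:+→1 10:+→2 10:+→3 … peak 3.

3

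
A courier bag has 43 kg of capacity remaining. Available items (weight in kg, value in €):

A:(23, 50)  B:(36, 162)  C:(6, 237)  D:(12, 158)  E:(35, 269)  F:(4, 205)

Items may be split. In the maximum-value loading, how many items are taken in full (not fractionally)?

3

Sort by value per unit weight and fill in that order.
Ratios (sorted): F 51.25, C 39.50, D 13.17, E 7.69, B 4.50, A 2.17
take F (4 @ 205); take C (6 @ 237); take D (12 @ 158); take 21/35 of E → 161.40. Capacity used 43/43.
3 item(s) taken whole; one partial (take 21/35 of E).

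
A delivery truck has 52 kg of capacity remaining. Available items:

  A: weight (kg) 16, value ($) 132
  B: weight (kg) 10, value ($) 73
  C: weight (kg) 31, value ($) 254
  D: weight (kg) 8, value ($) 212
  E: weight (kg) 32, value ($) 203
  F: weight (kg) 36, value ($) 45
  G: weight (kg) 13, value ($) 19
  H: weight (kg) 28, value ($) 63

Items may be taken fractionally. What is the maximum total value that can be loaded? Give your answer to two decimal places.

573.42

Sort by value per unit weight and fill in that order.
Order: D (212/8=26.50) > A (132/16=8.25) > C (254/31=8.19) > B (73/10=7.30) > E (203/32=6.34) > H (63/28=2.25) > G (19/13=1.46) > F (45/36=1.25)
Fill: take D (8 @ 212) → take A (16 @ 132) → take 28/31 of C → 229.42; 52/52 used.
Total value = 573.42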